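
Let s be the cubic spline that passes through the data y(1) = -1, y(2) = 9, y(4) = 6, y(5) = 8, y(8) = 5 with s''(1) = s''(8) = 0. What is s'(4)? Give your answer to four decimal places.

Put m_i = s'' at the i-th knot. Here h = (1, 2, 1, 3) and Δ = (10, -3/2, 2, -1), so the interior equations h_(i-1)·m_(i-1) + 2(h_(i-1)+h_i)·m_i + h_i·m_(i+1) = 6(Δ_i − Δ_(i-1)) read
  1·m_0 + 6·m_1 + 2·m_2 = 6(Δ_1 - Δ_0) = -69
  2·m_1 + 6·m_2 + 1·m_3 = 6(Δ_2 - Δ_1) = 21
  1·m_2 + 8·m_3 + 3·m_4 = 6(Δ_3 - Δ_2) = -18
Natural end conditions: m_0 = m_4 = 0.
Solving: m_0 = 0, m_1 = -723/50, m_2 = 222/25, m_3 = -84/25, m_4 = 0.
On [4, 5], s'(t) = b_2 + 2c_2·(t - 4) + 3d_2·(t - 4)² with b_2 = Δ_2 - h_2(2m_2 + m_3)/6 = -2/5, c_2 = m_2/2 = 111/25, d_2 = (m_3 - m_2)/(6h_2) = -51/25. So s'(4) = -2/5.

-0.4000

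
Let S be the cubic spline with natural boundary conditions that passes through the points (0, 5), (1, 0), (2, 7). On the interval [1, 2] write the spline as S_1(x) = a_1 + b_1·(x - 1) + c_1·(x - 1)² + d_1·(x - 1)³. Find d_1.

With M_i denoting the second derivative at x_i, h_i = 1, 1, and Δ_i = (y_(i+1) − y_i)/h_i = -5, 7:
  1·M_0 + 4·M_1 + 1·M_2 = 6(Δ_1 - Δ_0) = 72
Natural end conditions: M_0 = M_2 = 0.
Hence M_0 = 0, M_1 = 18, M_2 = 0.
On [1, 2], with S_1(x) = a_1 + b_1·(x - 1) + c_1·(x - 1)² + d_1·(x - 1)³: c_1 = M_1/2 = 9, d_1 = (M_2 - M_1)/(6h_1) = -3, b_1 = Δ_1 - h_1(2M_1 + M_2)/6 = 1.

-3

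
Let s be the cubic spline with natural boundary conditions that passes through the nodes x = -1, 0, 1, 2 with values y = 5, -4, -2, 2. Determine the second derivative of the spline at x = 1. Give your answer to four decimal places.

Write σ_i for s''(x_i). With h_i = 1, 1, 1 and divided differences Δ_i = -9, 2, 4, the continuity of s' gives the tridiagonal system
  1·σ_0 + 4·σ_1 + 1·σ_2 = 6(Δ_1 - Δ_0) = 66
  1·σ_1 + 4·σ_2 + 1·σ_3 = 6(Δ_2 - Δ_1) = 12
Natural end conditions: σ_0 = σ_3 = 0.
Solving: σ_0 = 0, σ_1 = 84/5, σ_2 = -6/5, σ_3 = 0.

-1.2000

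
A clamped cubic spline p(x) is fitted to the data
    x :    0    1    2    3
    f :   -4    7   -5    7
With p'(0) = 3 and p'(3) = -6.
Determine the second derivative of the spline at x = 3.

Put m_i = p'' at the i-th knot. Here h = (1, 1, 1) and Δ = (11, -12, 12), so the interior equations h_(i-1)·m_(i-1) + 2(h_(i-1)+h_i)·m_i + h_i·m_(i+1) = 6(Δ_i − Δ_(i-1)) read
  1·m_0 + 4·m_1 + 1·m_2 = 6(Δ_1 - Δ_0) = -138
  1·m_1 + 4·m_2 + 1·m_3 = 6(Δ_2 - Δ_1) = 144
Clamped end conditions give two more equations: 2h_0·m_0 + h_0·m_1 = 6(Δ_0 - p'(0)) = 48 and h_2·m_2 + 2h_2·m_3 = 6(p'(3) - Δ_2) = -108.
Forward elimination and back-substitution give m_0 = 58, m_1 = -68, m_2 = 76, m_3 = -92.

-92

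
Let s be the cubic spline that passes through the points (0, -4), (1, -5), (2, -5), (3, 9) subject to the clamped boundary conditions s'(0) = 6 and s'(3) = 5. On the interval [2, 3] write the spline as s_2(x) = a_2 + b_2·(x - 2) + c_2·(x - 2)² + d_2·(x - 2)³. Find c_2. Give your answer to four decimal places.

16.0667

Let M_i = s''(x_i). Step sizes h_i = 1, 1, 1; slopes of the chords Δ_i = (y_(i+1) - y_i)/h_i = -1, 0, 14.
  1·M_0 + 4·M_1 + 1·M_2 = 6(Δ_1 - Δ_0) = 6
  1·M_1 + 4·M_2 + 1·M_3 = 6(Δ_2 - Δ_1) = 84
Clamped end conditions give two more equations: 2h_0·M_0 + h_0·M_1 = 6(Δ_0 - s'(0)) = -42 and h_2·M_2 + 2h_2·M_3 = 6(s'(3) - Δ_2) = -54.
Forward elimination and back-substitution give M_0 = -304/15, M_1 = -22/15, M_2 = 482/15, M_3 = -646/15.
On [2, 3], with s_2(x) = a_2 + b_2·(x - 2) + c_2·(x - 2)² + d_2·(x - 2)³: c_2 = M_2/2 = 241/15, d_2 = (M_3 - M_2)/(6h_2) = -188/15, b_2 = Δ_2 - h_2(2M_2 + M_3)/6 = 157/15.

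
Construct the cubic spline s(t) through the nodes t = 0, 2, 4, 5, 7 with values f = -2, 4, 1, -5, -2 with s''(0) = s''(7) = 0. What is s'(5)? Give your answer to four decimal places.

-4.0781

With M_i denoting the second derivative at x_i, h_i = 2, 2, 1, 2, and Δ_i = (y_(i+1) − y_i)/h_i = 3, -3/2, -6, 3/2:
  2·M_0 + 8·M_1 + 2·M_2 = 6(Δ_1 - Δ_0) = -27
  2·M_1 + 6·M_2 + 1·M_3 = 6(Δ_2 - Δ_1) = -27
  1·M_2 + 6·M_3 + 2·M_4 = 6(Δ_3 - Δ_2) = 45
Natural end conditions: M_0 = M_4 = 0.
Hence M_0 = 0, M_1 = -531/256, M_2 = -333/64, M_3 = 1071/128, M_4 = 0.
On [5, 7], s'(t) = b_3 + 2c_3·(t - 5) + 3d_3·(t - 5)² with b_3 = Δ_3 - h_3(2M_3 + M_4)/6 = -261/64, c_3 = M_3/2 = 1071/256, d_3 = (M_4 - M_3)/(6h_3) = -357/512. So s'(5) = -261/64.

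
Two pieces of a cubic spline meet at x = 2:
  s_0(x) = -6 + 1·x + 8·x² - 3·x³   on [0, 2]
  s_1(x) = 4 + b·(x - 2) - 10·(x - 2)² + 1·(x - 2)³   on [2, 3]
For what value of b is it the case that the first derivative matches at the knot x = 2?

s_0'(x) = 1 + 16·x - 9·x², so s_0'(2) = -3. On the right, s_1'(2) = b, so b = -3.

-3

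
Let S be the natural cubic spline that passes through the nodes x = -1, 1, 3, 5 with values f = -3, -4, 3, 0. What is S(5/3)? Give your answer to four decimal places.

-1.7556

With M_i denoting the second derivative at x_i, h_i = 2, 2, 2, and Δ_i = (y_(i+1) − y_i)/h_i = -1/2, 7/2, -3/2:
  2·M_0 + 8·M_1 + 2·M_2 = 6(Δ_1 - Δ_0) = 24
  2·M_1 + 8·M_2 + 2·M_3 = 6(Δ_2 - Δ_1) = -30
Natural end conditions: M_0 = M_3 = 0.
Solving: M_0 = 0, M_1 = 21/5, M_2 = -24/5, M_3 = 0.
On [1, 3], S(x) = -4 + 23/10·(x - 1) + 21/10·(x - 1)² - 3/4·(x - 1)³.
With (x - 1) = 2/3: S(5/3) = -79/45.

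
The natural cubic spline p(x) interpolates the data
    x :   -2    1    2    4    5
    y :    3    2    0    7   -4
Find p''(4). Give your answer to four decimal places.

-18.5480

Let m_i = p''(x_i). Step sizes h_i = 3, 1, 2, 1; slopes of the chords Δ_i = (y_(i+1) - y_i)/h_i = -1/3, -2, 7/2, -11.
  3·m_0 + 8·m_1 + 1·m_2 = 6(Δ_1 - Δ_0) = -10
  1·m_1 + 6·m_2 + 2·m_3 = 6(Δ_2 - Δ_1) = 33
  2·m_2 + 6·m_3 + 1·m_4 = 6(Δ_3 - Δ_2) = -87
Natural end conditions: m_0 = m_4 = 0.
Solving the tridiagonal system: m_0 = 0, m_1 = -346/125, m_2 = 1518/125, m_3 = -4637/250, m_4 = 0.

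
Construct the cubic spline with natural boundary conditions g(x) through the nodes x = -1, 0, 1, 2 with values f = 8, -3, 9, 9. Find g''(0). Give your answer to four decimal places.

41.6000

Put M_i = g'' at the i-th knot. Here h = (1, 1, 1) and Δ = (-11, 12, 0), so the interior equations h_(i-1)·M_(i-1) + 2(h_(i-1)+h_i)·M_i + h_i·M_(i+1) = 6(Δ_i − Δ_(i-1)) read
  1·M_0 + 4·M_1 + 1·M_2 = 6(Δ_1 - Δ_0) = 138
  1·M_1 + 4·M_2 + 1·M_3 = 6(Δ_2 - Δ_1) = -72
Natural end conditions: M_0 = M_3 = 0.
Hence M_0 = 0, M_1 = 208/5, M_2 = -142/5, M_3 = 0.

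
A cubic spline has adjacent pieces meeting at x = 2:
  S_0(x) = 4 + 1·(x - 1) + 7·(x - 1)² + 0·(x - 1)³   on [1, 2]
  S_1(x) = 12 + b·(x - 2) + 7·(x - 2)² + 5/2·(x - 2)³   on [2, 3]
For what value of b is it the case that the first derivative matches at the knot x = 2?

15

S_0'(x) = 1 + 14·(x - 1) + 0·(x - 1)², so S_0'(2) = 15. On the right, S_1'(2) = b, so b = 15.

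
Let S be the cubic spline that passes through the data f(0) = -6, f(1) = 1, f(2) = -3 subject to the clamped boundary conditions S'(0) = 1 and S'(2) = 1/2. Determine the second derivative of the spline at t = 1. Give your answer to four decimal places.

-32.5000

Put σ_i = S'' at the i-th knot. Here h = (1, 1) and Δ = (7, -4), so the interior equations h_(i-1)·σ_(i-1) + 2(h_(i-1)+h_i)·σ_i + h_i·σ_(i+1) = 6(Δ_i − Δ_(i-1)) read
  1·σ_0 + 4·σ_1 + 1·σ_2 = 6(Δ_1 - Δ_0) = -66
Clamped end conditions give two more equations: 2h_0·σ_0 + h_0·σ_1 = 6(Δ_0 - S'(0)) = 36 and h_1·σ_1 + 2h_1·σ_2 = 6(S'(2) - Δ_1) = 27.
Solving: σ_0 = 137/4, σ_1 = -65/2, σ_2 = 119/4.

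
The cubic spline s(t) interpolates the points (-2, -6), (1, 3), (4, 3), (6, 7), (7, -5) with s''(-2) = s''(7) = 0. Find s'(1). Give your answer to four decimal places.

Write M_i for s''(x_i). With h_i = 3, 3, 2, 1 and divided differences Δ_i = 3, 0, 2, -12, the continuity of s' gives the tridiagonal system
  3·M_0 + 12·M_1 + 3·M_2 = 6(Δ_1 - Δ_0) = -18
  3·M_1 + 10·M_2 + 2·M_3 = 6(Δ_2 - Δ_1) = 12
  2·M_2 + 6·M_3 + 1·M_4 = 6(Δ_3 - Δ_2) = -84
Natural end conditions: M_0 = M_4 = 0.
Solving the tridiagonal system: M_0 = 0, M_1 = -288/103, M_2 = 534/103, M_3 = -1620/103, M_4 = 0.
On [1, 4], s'(t) = b_1 + 2c_1·(t - 1) + 3d_1·(t - 1)² with b_1 = Δ_1 - h_1(2M_1 + M_2)/6 = 21/103, c_1 = M_1/2 = -144/103, d_1 = (M_2 - M_1)/(6h_1) = 137/309. So s'(1) = 21/103.

0.2039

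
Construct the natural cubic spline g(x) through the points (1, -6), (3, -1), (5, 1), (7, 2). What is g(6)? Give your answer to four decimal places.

1.5250

Put σ_i = g'' at the i-th knot. Here h = (2, 2, 2) and Δ = (5/2, 1, 1/2), so the interior equations h_(i-1)·σ_(i-1) + 2(h_(i-1)+h_i)·σ_i + h_i·σ_(i+1) = 6(Δ_i − Δ_(i-1)) read
  2·σ_0 + 8·σ_1 + 2·σ_2 = 6(Δ_1 - Δ_0) = -9
  2·σ_1 + 8·σ_2 + 2·σ_3 = 6(Δ_2 - Δ_1) = -3
Natural end conditions: σ_0 = σ_3 = 0.
Hence σ_0 = 0, σ_1 = -11/10, σ_2 = -1/10, σ_3 = 0.
On [5, 7], g(x) = 1 + 17/30·(x - 5) - 1/20·(x - 5)² + 1/120·(x - 5)³.
With (x - 5) = 1: g(6) = 61/40.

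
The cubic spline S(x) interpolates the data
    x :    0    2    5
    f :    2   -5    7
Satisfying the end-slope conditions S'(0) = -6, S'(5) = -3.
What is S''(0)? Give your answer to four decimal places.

Let M_i = S''(x_i). Step sizes h_i = 2, 3; slopes of the chords Δ_i = (y_(i+1) - y_i)/h_i = -7/2, 4.
  2·M_0 + 10·M_1 + 3·M_2 = 6(Δ_1 - Δ_0) = 45
Clamped end conditions give two more equations: 2h_0·M_0 + h_0·M_1 = 6(Δ_0 - S'(0)) = 15 and h_1·M_1 + 2h_1·M_2 = 6(S'(5) - Δ_1) = -42.
Forward elimination and back-substitution give M_0 = -3/20, M_1 = 39/5, M_2 = -109/10.

-0.1500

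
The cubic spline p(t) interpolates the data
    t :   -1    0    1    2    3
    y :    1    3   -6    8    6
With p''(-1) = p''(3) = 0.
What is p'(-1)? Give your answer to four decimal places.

6.8750

Let σ_i = p''(x_i). Step sizes h_i = 1, 1, 1, 1; slopes of the chords Δ_i = (y_(i+1) - y_i)/h_i = 2, -9, 14, -2.
  1·σ_0 + 4·σ_1 + 1·σ_2 = 6(Δ_1 - Δ_0) = -66
  1·σ_1 + 4·σ_2 + 1·σ_3 = 6(Δ_2 - Δ_1) = 138
  1·σ_2 + 4·σ_3 + 1·σ_4 = 6(Δ_3 - Δ_2) = -96
Natural end conditions: σ_0 = σ_4 = 0.
Solving: σ_0 = 0, σ_1 = -117/4, σ_2 = 51, σ_3 = -147/4, σ_4 = 0.
On [-1, 0], p'(t) = b_0 + 2c_0·(t + 1) + 3d_0·(t + 1)² with b_0 = Δ_0 - h_0(2σ_0 + σ_1)/6 = 55/8, c_0 = σ_0/2 = 0, d_0 = (σ_1 - σ_0)/(6h_0) = -39/8. So p'(-1) = 55/8.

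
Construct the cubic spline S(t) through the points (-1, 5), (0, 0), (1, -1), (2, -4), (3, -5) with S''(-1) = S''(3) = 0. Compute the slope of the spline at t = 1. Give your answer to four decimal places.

-1.7500

Let σ_i = S''(x_i). Step sizes h_i = 1, 1, 1, 1; slopes of the chords Δ_i = (y_(i+1) - y_i)/h_i = -5, -1, -3, -1.
  1·σ_0 + 4·σ_1 + 1·σ_2 = 6(Δ_1 - Δ_0) = 24
  1·σ_1 + 4·σ_2 + 1·σ_3 = 6(Δ_2 - Δ_1) = -12
  1·σ_2 + 4·σ_3 + 1·σ_4 = 6(Δ_3 - Δ_2) = 12
Natural end conditions: σ_0 = σ_4 = 0.
Solving the tridiagonal system: σ_0 = 0, σ_1 = 15/2, σ_2 = -6, σ_3 = 9/2, σ_4 = 0.
On [1, 2], S'(t) = b_2 + 2c_2·(t - 1) + 3d_2·(t - 1)² with b_2 = Δ_2 - h_2(2σ_2 + σ_3)/6 = -7/4, c_2 = σ_2/2 = -3, d_2 = (σ_3 - σ_2)/(6h_2) = 7/4. So S'(1) = -7/4.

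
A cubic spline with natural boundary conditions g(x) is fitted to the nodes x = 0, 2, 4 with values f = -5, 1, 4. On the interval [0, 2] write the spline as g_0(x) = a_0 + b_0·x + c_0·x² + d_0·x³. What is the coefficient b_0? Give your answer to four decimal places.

With m_i denoting the second derivative at x_i, h_i = 2, 2, and Δ_i = (y_(i+1) − y_i)/h_i = 3, 3/2:
  2·m_0 + 8·m_1 + 2·m_2 = 6(Δ_1 - Δ_0) = -9
Natural end conditions: m_0 = m_2 = 0.
Solving the tridiagonal system: m_0 = 0, m_1 = -9/8, m_2 = 0.
On [0, 2], with g_0(x) = a_0 + b_0·x + c_0·x² + d_0·x³: c_0 = m_0/2 = 0, d_0 = (m_1 - m_0)/(6h_0) = -3/32, b_0 = Δ_0 - h_0(2m_0 + m_1)/6 = 27/8.

3.3750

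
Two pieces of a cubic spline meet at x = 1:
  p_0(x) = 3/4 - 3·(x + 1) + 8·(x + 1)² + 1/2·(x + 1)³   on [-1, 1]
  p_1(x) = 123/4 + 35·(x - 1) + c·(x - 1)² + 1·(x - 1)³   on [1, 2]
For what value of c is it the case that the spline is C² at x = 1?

11

p_0''(x) = 16 + 3·(x + 1), so p_0''(1) = 22. On the right, p_1''(1) = 2c, so c = 11.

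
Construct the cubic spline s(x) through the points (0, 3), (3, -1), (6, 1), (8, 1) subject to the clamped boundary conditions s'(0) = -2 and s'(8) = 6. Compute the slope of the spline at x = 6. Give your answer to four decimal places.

Let M_i = s''(x_i). Step sizes h_i = 3, 3, 2; slopes of the chords Δ_i = (y_(i+1) - y_i)/h_i = -4/3, 2/3, 0.
  3·M_0 + 12·M_1 + 3·M_2 = 6(Δ_1 - Δ_0) = 12
  3·M_1 + 10·M_2 + 2·M_3 = 6(Δ_2 - Δ_1) = -4
Clamped end conditions give two more equations: 2h_0·M_0 + h_0·M_1 = 6(Δ_0 - s'(0)) = 4 and h_2·M_2 + 2h_2·M_3 = 6(s'(8) - Δ_2) = 36.
Solving the tridiagonal system: M_0 = -14/57, M_1 = 104/57, M_2 = -58/19, M_3 = 200/19.
On [6, 8], s'(x) = b_2 + 2c_2·(x - 6) + 3d_2·(x - 6)² with b_2 = Δ_2 - h_2(2M_2 + M_3)/6 = -28/19, c_2 = M_2/2 = -29/19, d_2 = (M_3 - M_2)/(6h_2) = 43/38. So s'(6) = -28/19.

-1.4737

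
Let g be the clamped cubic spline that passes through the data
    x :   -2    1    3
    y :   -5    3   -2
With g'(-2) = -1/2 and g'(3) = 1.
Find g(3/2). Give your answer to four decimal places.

1.8859

Let M_i = g''(x_i). Step sizes h_i = 3, 2; slopes of the chords Δ_i = (y_(i+1) - y_i)/h_i = 8/3, -5/2.
  3·M_0 + 10·M_1 + 2·M_2 = 6(Δ_1 - Δ_0) = -31
Clamped end conditions give two more equations: 2h_0·M_0 + h_0·M_1 = 6(Δ_0 - g'(-2)) = 19 and h_1·M_1 + 2h_1·M_2 = 6(g'(3) - Δ_1) = 21.
Hence M_0 = 197/30, M_1 = -34/5, M_2 = 173/20.
On [1, 3], g(x) = 3 - 17/20·(x - 1) - 17/5·(x - 1)² + 103/80·(x - 1)³.
With (x - 1) = 1/2: g(3/2) = 1207/640.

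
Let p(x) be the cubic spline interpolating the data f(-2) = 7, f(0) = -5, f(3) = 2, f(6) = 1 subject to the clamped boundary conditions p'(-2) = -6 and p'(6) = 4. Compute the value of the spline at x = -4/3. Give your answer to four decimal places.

Write σ_i for p''(x_i). With h_i = 2, 3, 3 and divided differences Δ_i = -6, 7/3, -1/3, the continuity of p' gives the tridiagonal system
  2·σ_0 + 10·σ_1 + 3·σ_2 = 6(Δ_1 - Δ_0) = 50
  3·σ_1 + 12·σ_2 + 3·σ_3 = 6(Δ_2 - Δ_1) = -16
Clamped end conditions give two more equations: 2h_0·σ_0 + h_0·σ_1 = 6(Δ_0 - p'(-2)) = 0 and h_2·σ_2 + 2h_2·σ_3 = 6(p'(6) - Δ_2) = 26.
Forward elimination and back-substitution give σ_0 = -68/19, σ_1 = 136/19, σ_2 = -274/57, σ_3 = 128/19.
On [-2, 0], p(x) = 7 - 6·(x + 2) - 34/19·(x + 2)² + 17/19·(x + 2)³.
With (x + 2) = 2/3: p(-4/3) = 1267/513.

2.4698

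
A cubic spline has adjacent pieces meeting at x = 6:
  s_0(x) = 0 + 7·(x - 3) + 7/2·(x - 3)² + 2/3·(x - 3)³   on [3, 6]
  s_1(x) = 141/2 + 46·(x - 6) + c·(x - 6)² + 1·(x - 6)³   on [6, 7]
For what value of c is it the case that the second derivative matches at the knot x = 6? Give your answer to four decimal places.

s_0''(x) = 7 + 4·(x - 3), so s_0''(6) = 19. On the right, s_1''(6) = 2c, so c = 19/2.

9.5000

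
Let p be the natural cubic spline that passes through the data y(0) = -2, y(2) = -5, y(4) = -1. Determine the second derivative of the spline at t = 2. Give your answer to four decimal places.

With M_i denoting the second derivative at x_i, h_i = 2, 2, and Δ_i = (y_(i+1) − y_i)/h_i = -3/2, 2:
  2·M_0 + 8·M_1 + 2·M_2 = 6(Δ_1 - Δ_0) = 21
Natural end conditions: M_0 = M_2 = 0.
Hence M_0 = 0, M_1 = 21/8, M_2 = 0.

2.6250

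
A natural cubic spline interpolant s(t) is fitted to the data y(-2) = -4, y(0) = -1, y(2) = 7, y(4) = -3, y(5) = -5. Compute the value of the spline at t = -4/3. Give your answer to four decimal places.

Let m_i = s''(x_i). Step sizes h_i = 2, 2, 2, 1; slopes of the chords Δ_i = (y_(i+1) - y_i)/h_i = 3/2, 4, -5, -2.
  2·m_0 + 8·m_1 + 2·m_2 = 6(Δ_1 - Δ_0) = 15
  2·m_1 + 8·m_2 + 2·m_3 = 6(Δ_2 - Δ_1) = -54
  2·m_2 + 6·m_3 + 1·m_4 = 6(Δ_3 - Δ_2) = 18
Natural end conditions: m_0 = m_4 = 0.
Forward elimination and back-substitution give m_0 = 0, m_1 = 345/82, m_2 = -765/82, m_3 = 501/82, m_4 = 0.
On [-2, 0], s(t) = -4 + 4/41·(t + 2) + 0·(t + 2)² + 115/328·(t + 2)³.
With (t + 2) = 2/3: s(-4/3) = -4241/1107.

-3.8311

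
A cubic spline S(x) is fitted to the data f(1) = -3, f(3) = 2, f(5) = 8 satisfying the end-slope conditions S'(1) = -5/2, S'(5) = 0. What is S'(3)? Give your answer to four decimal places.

Put m_i = S'' at the i-th knot. Here h = (2, 2) and Δ = (5/2, 3), so the interior equations h_(i-1)·m_(i-1) + 2(h_(i-1)+h_i)·m_i + h_i·m_(i+1) = 6(Δ_i − Δ_(i-1)) read
  2·m_0 + 8·m_1 + 2·m_2 = 6(Δ_1 - Δ_0) = 3
Clamped end conditions give two more equations: 2h_0·m_0 + h_0·m_1 = 6(Δ_0 - S'(1)) = 30 and h_1·m_1 + 2h_1·m_2 = 6(S'(5) - Δ_1) = -18.
Forward elimination and back-substitution give m_0 = 31/4, m_1 = -1/2, m_2 = -17/4.
On [3, 5], S'(x) = b_1 + 2c_1·(x - 3) + 3d_1·(x - 3)² with b_1 = Δ_1 - h_1(2m_1 + m_2)/6 = 19/4, c_1 = m_1/2 = -1/4, d_1 = (m_2 - m_1)/(6h_1) = -5/16. So S'(3) = 19/4.

4.7500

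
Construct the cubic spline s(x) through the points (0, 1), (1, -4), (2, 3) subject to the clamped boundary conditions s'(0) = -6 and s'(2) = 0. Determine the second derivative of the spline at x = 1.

30

Put σ_i = s'' at the i-th knot. Here h = (1, 1) and Δ = (-5, 7), so the interior equations h_(i-1)·σ_(i-1) + 2(h_(i-1)+h_i)·σ_i + h_i·σ_(i+1) = 6(Δ_i − Δ_(i-1)) read
  1·σ_0 + 4·σ_1 + 1·σ_2 = 6(Δ_1 - Δ_0) = 72
Clamped end conditions give two more equations: 2h_0·σ_0 + h_0·σ_1 = 6(Δ_0 - s'(0)) = 6 and h_1·σ_1 + 2h_1·σ_2 = 6(s'(2) - Δ_1) = -42.
Solving the tridiagonal system: σ_0 = -12, σ_1 = 30, σ_2 = -36.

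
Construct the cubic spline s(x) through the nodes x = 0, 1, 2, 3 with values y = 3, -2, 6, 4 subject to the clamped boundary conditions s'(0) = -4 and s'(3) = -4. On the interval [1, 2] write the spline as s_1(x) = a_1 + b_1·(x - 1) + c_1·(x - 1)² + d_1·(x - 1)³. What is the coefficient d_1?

Let M_i = s''(x_i). Step sizes h_i = 1, 1, 1; slopes of the chords Δ_i = (y_(i+1) - y_i)/h_i = -5, 8, -2.
  1·M_0 + 4·M_1 + 1·M_2 = 6(Δ_1 - Δ_0) = 78
  1·M_1 + 4·M_2 + 1·M_3 = 6(Δ_2 - Δ_1) = -60
Clamped end conditions give two more equations: 2h_0·M_0 + h_0·M_1 = 6(Δ_0 - s'(0)) = -6 and h_2·M_2 + 2h_2·M_3 = 6(s'(3) - Δ_2) = -12.
Forward elimination and back-substitution give M_0 = -18, M_1 = 30, M_2 = -24, M_3 = 6.
On [1, 2], with s_1(x) = a_1 + b_1·(x - 1) + c_1·(x - 1)² + d_1·(x - 1)³: c_1 = M_1/2 = 15, d_1 = (M_2 - M_1)/(6h_1) = -9, b_1 = Δ_1 - h_1(2M_1 + M_2)/6 = 2.

-9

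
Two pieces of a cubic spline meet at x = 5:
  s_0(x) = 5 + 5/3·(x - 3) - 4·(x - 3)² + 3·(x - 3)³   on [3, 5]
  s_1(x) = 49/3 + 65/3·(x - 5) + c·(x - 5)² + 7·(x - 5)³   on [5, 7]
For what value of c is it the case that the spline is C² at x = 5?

s_0''(x) = -8 + 18·(x - 3), so s_0''(5) = 28. On the right, s_1''(5) = 2c, so c = 14.

14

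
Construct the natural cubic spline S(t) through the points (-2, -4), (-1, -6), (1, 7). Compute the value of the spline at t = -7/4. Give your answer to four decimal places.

Put m_i = S'' at the i-th knot. Here h = (1, 2) and Δ = (-2, 13/2), so the interior equations h_(i-1)·m_(i-1) + 2(h_(i-1)+h_i)·m_i + h_i·m_(i+1) = 6(Δ_i − Δ_(i-1)) read
  1·m_0 + 6·m_1 + 2·m_2 = 6(Δ_1 - Δ_0) = 51
Natural end conditions: m_0 = m_2 = 0.
Forward elimination and back-substitution give m_0 = 0, m_1 = 17/2, m_2 = 0.
On [-2, -1], S(t) = -4 - 41/12·(t + 2) + 0·(t + 2)² + 17/12·(t + 2)³.
With (t + 2) = 1/4: S(-7/4) = -1237/256.

-4.8320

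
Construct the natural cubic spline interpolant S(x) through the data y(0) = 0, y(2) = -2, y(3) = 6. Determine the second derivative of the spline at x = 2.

Let M_i = S''(x_i). Step sizes h_i = 2, 1; slopes of the chords Δ_i = (y_(i+1) - y_i)/h_i = -1, 8.
  2·M_0 + 6·M_1 + 1·M_2 = 6(Δ_1 - Δ_0) = 54
Natural end conditions: M_0 = M_2 = 0.
Hence M_0 = 0, M_1 = 9, M_2 = 0.

9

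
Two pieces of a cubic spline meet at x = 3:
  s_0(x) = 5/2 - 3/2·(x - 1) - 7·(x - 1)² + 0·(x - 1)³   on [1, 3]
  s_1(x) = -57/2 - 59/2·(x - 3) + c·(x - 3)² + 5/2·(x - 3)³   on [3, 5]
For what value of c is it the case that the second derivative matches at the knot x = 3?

-7

s_0''(x) = -14 + 0·(x - 1), so s_0''(3) = -14. On the right, s_1''(3) = 2c, so c = -7.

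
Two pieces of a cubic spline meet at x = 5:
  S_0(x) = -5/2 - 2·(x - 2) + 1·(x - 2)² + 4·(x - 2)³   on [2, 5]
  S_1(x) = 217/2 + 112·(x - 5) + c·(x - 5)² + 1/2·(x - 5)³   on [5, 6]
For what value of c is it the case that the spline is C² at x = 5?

37

S_0''(x) = 2 + 24·(x - 2), so S_0''(5) = 74. On the right, S_1''(5) = 2c, so c = 37.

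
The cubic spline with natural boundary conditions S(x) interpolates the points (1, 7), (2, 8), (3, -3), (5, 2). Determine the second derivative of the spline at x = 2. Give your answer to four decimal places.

With σ_i denoting the second derivative at x_i, h_i = 1, 1, 2, and Δ_i = (y_(i+1) − y_i)/h_i = 1, -11, 5/2:
  1·σ_0 + 4·σ_1 + 1·σ_2 = 6(Δ_1 - Δ_0) = -72
  1·σ_1 + 6·σ_2 + 2·σ_3 = 6(Δ_2 - Δ_1) = 81
Natural end conditions: σ_0 = σ_3 = 0.
Solving: σ_0 = 0, σ_1 = -513/23, σ_2 = 396/23, σ_3 = 0.

-22.3043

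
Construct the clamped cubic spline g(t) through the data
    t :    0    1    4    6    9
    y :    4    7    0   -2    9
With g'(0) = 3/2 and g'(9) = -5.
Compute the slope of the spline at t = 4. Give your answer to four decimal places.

Let M_i = g''(x_i). Step sizes h_i = 1, 3, 2, 3; slopes of the chords Δ_i = (y_(i+1) - y_i)/h_i = 3, -7/3, -1, 11/3.
  1·M_0 + 8·M_1 + 3·M_2 = 6(Δ_1 - Δ_0) = -32
  3·M_1 + 10·M_2 + 2·M_3 = 6(Δ_2 - Δ_1) = 8
  2·M_2 + 10·M_3 + 3·M_4 = 6(Δ_3 - Δ_2) = 28
Clamped end conditions give two more equations: 2h_0·M_0 + h_0·M_1 = 6(Δ_0 - g'(0)) = 9 and h_3·M_3 + 2h_3·M_4 = 6(g'(9) - Δ_3) = -52.
Solving the tridiagonal system: M_0 = 5077/708, M_1 = -1891/354, M_2 = 841/708, M_3 = 1075/177, M_4 = -1381/118.
On [4, 6], g'(t) = b_2 + 2c_2·(t - 4) + 3d_2·(t - 4)² with b_2 = Δ_2 - h_2(2M_2 + M_3)/6 = -1351/354, c_2 = M_2/2 = 841/1416, d_2 = (M_3 - M_2)/(6h_2) = 1153/2832. So g'(4) = -1351/354.

-3.8164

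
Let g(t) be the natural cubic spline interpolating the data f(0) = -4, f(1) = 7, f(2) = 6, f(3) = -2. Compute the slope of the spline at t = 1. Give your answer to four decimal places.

5.5333

Let σ_i = g''(x_i). Step sizes h_i = 1, 1, 1; slopes of the chords Δ_i = (y_(i+1) - y_i)/h_i = 11, -1, -8.
  1·σ_0 + 4·σ_1 + 1·σ_2 = 6(Δ_1 - Δ_0) = -72
  1·σ_1 + 4·σ_2 + 1·σ_3 = 6(Δ_2 - Δ_1) = -42
Natural end conditions: σ_0 = σ_3 = 0.
Solving the tridiagonal system: σ_0 = 0, σ_1 = -82/5, σ_2 = -32/5, σ_3 = 0.
On [1, 2], g'(t) = b_1 + 2c_1·(t - 1) + 3d_1·(t - 1)² with b_1 = Δ_1 - h_1(2σ_1 + σ_2)/6 = 83/15, c_1 = σ_1/2 = -41/5, d_1 = (σ_2 - σ_1)/(6h_1) = 5/3. So g'(1) = 83/15.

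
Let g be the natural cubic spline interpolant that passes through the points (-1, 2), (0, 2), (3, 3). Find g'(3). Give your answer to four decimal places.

Write M_i for g''(x_i). With h_i = 1, 3 and divided differences Δ_i = 0, 1/3, the continuity of g' gives the tridiagonal system
  1·M_0 + 8·M_1 + 3·M_2 = 6(Δ_1 - Δ_0) = 2
Natural end conditions: M_0 = M_2 = 0.
Forward elimination and back-substitution give M_0 = 0, M_1 = 1/4, M_2 = 0.
On [0, 3], g'(x) = b_1 + 2c_1·x + 3d_1·x² with b_1 = Δ_1 - h_1(2M_1 + M_2)/6 = 1/12, c_1 = M_1/2 = 1/8, d_1 = (M_2 - M_1)/(6h_1) = -1/72. So g'(3) = 11/24.

0.4583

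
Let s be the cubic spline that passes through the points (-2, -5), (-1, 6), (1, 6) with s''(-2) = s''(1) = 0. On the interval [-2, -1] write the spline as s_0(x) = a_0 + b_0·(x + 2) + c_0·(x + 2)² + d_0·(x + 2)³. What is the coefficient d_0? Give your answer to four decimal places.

-1.8333

Let M_i = s''(x_i). Step sizes h_i = 1, 2; slopes of the chords Δ_i = (y_(i+1) - y_i)/h_i = 11, 0.
  1·M_0 + 6·M_1 + 2·M_2 = 6(Δ_1 - Δ_0) = -66
Natural end conditions: M_0 = M_2 = 0.
Forward elimination and back-substitution give M_0 = 0, M_1 = -11, M_2 = 0.
On [-2, -1], with s_0(x) = a_0 + b_0·(x + 2) + c_0·(x + 2)² + d_0·(x + 2)³: c_0 = M_0/2 = 0, d_0 = (M_1 - M_0)/(6h_0) = -11/6, b_0 = Δ_0 - h_0(2M_0 + M_1)/6 = 77/6.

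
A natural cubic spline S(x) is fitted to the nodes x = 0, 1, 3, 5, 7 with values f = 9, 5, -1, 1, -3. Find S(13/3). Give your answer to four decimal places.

0.3622

Write σ_i for S''(x_i). With h_i = 1, 2, 2, 2 and divided differences Δ_i = -4, -3, 1, -2, the continuity of S' gives the tridiagonal system
  1·σ_0 + 6·σ_1 + 2·σ_2 = 6(Δ_1 - Δ_0) = 6
  2·σ_1 + 8·σ_2 + 2·σ_3 = 6(Δ_2 - Δ_1) = 24
  2·σ_2 + 8·σ_3 + 2·σ_4 = 6(Δ_3 - Δ_2) = -18
Natural end conditions: σ_0 = σ_4 = 0.
Forward elimination and back-substitution give σ_0 = 0, σ_1 = -12/41, σ_2 = 159/41, σ_3 = -132/41, σ_4 = 0.
On [3, 5], S(x) = -1 - 21/41·(x - 3) + 159/82·(x - 3)² - 97/164·(x - 3)³.
With (x - 3) = 4/3: S(13/3) = 401/1107.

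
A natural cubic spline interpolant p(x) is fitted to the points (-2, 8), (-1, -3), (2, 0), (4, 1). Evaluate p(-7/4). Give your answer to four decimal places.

Let m_i = p''(x_i). Step sizes h_i = 1, 3, 2; slopes of the chords Δ_i = (y_(i+1) - y_i)/h_i = -11, 1, 1/2.
  1·m_0 + 8·m_1 + 3·m_2 = 6(Δ_1 - Δ_0) = 72
  3·m_1 + 10·m_2 + 2·m_3 = 6(Δ_2 - Δ_1) = -3
Natural end conditions: m_0 = m_3 = 0.
Solving: m_0 = 0, m_1 = 729/71, m_2 = -240/71, m_3 = 0.
On [-2, -1], p(x) = 8 - 1805/142·(x + 2) + 0·(x + 2)² + 243/142·(x + 2)³.
With (x + 2) = 1/4: p(-7/4) = 44067/9088.

4.8489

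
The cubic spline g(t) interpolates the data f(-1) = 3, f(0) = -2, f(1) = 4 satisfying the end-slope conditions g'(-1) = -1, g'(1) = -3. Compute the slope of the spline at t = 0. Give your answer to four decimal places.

1.7500

Put σ_i = g'' at the i-th knot. Here h = (1, 1) and Δ = (-5, 6), so the interior equations h_(i-1)·σ_(i-1) + 2(h_(i-1)+h_i)·σ_i + h_i·σ_(i+1) = 6(Δ_i − Δ_(i-1)) read
  1·σ_0 + 4·σ_1 + 1·σ_2 = 6(Δ_1 - Δ_0) = 66
Clamped end conditions give two more equations: 2h_0·σ_0 + h_0·σ_1 = 6(Δ_0 - g'(-1)) = -24 and h_1·σ_1 + 2h_1·σ_2 = 6(g'(1) - Δ_1) = -54.
Solving: σ_0 = -59/2, σ_1 = 35, σ_2 = -89/2.
On [0, 1], g'(t) = b_1 + 2c_1·t + 3d_1·t² with b_1 = Δ_1 - h_1(2σ_1 + σ_2)/6 = 7/4, c_1 = σ_1/2 = 35/2, d_1 = (σ_2 - σ_1)/(6h_1) = -53/4. So g'(0) = 7/4.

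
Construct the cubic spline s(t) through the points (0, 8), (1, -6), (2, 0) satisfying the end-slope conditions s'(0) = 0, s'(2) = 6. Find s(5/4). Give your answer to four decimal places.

-6.3984

Let M_i = s''(x_i). Step sizes h_i = 1, 1; slopes of the chords Δ_i = (y_(i+1) - y_i)/h_i = -14, 6.
  1·M_0 + 4·M_1 + 1·M_2 = 6(Δ_1 - Δ_0) = 120
Clamped end conditions give two more equations: 2h_0·M_0 + h_0·M_1 = 6(Δ_0 - s'(0)) = -84 and h_1·M_1 + 2h_1·M_2 = 6(s'(2) - Δ_1) = 0.
Hence M_0 = -69, M_1 = 54, M_2 = -27.
On [1, 2], s(t) = -6 - 15/2·(t - 1) + 27·(t - 1)² - 27/2·(t - 1)³.
With (t - 1) = 1/4: s(5/4) = -819/128.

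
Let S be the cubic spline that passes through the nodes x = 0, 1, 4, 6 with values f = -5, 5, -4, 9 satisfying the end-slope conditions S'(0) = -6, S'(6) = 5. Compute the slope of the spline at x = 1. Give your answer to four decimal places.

12.3654

Let m_i = S''(x_i). Step sizes h_i = 1, 3, 2; slopes of the chords Δ_i = (y_(i+1) - y_i)/h_i = 10, -3, 13/2.
  1·m_0 + 8·m_1 + 3·m_2 = 6(Δ_1 - Δ_0) = -78
  3·m_1 + 10·m_2 + 2·m_3 = 6(Δ_2 - Δ_1) = 57
Clamped end conditions give two more equations: 2h_0·m_0 + h_0·m_1 = 6(Δ_0 - S'(0)) = 96 and h_2·m_2 + 2h_2·m_3 = 6(S'(6) - Δ_2) = -9.
Forward elimination and back-substitution give m_0 = 1541/26, m_1 = -293/13, m_2 = 373/26, m_3 = -245/26.
On [1, 4], S'(x) = b_1 + 2c_1·(x - 1) + 3d_1·(x - 1)² with b_1 = Δ_1 - h_1(2m_1 + m_2)/6 = 643/52, c_1 = m_1/2 = -293/26, d_1 = (m_2 - m_1)/(6h_1) = 959/468. So S'(1) = 643/52.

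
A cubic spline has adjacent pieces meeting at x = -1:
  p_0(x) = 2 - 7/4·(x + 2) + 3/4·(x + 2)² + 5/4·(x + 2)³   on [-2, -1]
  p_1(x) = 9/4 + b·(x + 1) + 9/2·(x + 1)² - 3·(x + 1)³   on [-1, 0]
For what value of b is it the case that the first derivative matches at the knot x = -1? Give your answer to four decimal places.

3.5000

p_0'(x) = -7/4 + 3/2·(x + 2) + 15/4·(x + 2)², so p_0'(-1) = 7/2. On the right, p_1'(-1) = b, so b = 7/2.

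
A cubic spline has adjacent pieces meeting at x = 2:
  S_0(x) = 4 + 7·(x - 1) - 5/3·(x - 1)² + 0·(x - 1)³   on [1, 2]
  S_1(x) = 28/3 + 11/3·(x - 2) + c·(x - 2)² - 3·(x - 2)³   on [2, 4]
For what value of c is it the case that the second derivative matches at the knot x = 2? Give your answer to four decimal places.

S_0''(x) = -10/3 + 0·(x - 1), so S_0''(2) = -10/3. On the right, S_1''(2) = 2c, so c = -5/3.

-1.6667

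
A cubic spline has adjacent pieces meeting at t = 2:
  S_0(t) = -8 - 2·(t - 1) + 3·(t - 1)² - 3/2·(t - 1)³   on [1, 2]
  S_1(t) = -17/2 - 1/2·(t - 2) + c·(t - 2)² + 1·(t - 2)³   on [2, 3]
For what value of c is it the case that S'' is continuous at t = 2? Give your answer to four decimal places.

-1.5000

S_0''(t) = 6 - 9·(t - 1), so S_0''(2) = -3. On the right, S_1''(2) = 2c, so c = -3/2.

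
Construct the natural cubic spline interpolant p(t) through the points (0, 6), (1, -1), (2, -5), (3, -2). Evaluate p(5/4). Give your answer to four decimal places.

-2.5000

Write M_i for p''(x_i). With h_i = 1, 1, 1 and divided differences Δ_i = -7, -4, 3, the continuity of p' gives the tridiagonal system
  1·M_0 + 4·M_1 + 1·M_2 = 6(Δ_1 - Δ_0) = 18
  1·M_1 + 4·M_2 + 1·M_3 = 6(Δ_2 - Δ_1) = 42
Natural end conditions: M_0 = M_3 = 0.
Solving: M_0 = 0, M_1 = 2, M_2 = 10, M_3 = 0.
On [1, 2], p(t) = -1 - 19/3·(t - 1) + 1·(t - 1)² + 4/3·(t - 1)³.
With (t - 1) = 1/4: p(5/4) = -5/2.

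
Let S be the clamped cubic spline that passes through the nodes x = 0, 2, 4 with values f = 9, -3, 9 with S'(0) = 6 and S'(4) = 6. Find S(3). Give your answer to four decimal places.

Write M_i for S''(x_i). With h_i = 2, 2 and divided differences Δ_i = -6, 6, the continuity of S' gives the tridiagonal system
  2·M_0 + 8·M_1 + 2·M_2 = 6(Δ_1 - Δ_0) = 72
Clamped end conditions give two more equations: 2h_0·M_0 + h_0·M_1 = 6(Δ_0 - S'(0)) = -72 and h_1·M_1 + 2h_1·M_2 = 6(S'(4) - Δ_1) = 0.
Hence M_0 = -27, M_1 = 18, M_2 = -9.
On [2, 4], S(x) = -3 - 3·(x - 2) + 9·(x - 2)² - 9/4·(x - 2)³.
With (x - 2) = 1: S(3) = 3/4.

0.7500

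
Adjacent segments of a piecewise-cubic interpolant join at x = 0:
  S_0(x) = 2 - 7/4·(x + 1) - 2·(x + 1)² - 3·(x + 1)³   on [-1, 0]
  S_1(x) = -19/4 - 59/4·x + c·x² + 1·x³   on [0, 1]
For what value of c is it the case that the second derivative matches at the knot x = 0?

-11

S_0''(x) = -4 - 18·(x + 1), so S_0''(0) = -22. On the right, S_1''(0) = 2c, so c = -11.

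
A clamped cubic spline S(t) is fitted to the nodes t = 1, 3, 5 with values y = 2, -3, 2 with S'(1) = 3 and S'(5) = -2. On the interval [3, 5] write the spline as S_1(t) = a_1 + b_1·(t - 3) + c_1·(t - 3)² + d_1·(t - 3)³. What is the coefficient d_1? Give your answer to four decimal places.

Let M_i = S''(x_i). Step sizes h_i = 2, 2; slopes of the chords Δ_i = (y_(i+1) - y_i)/h_i = -5/2, 5/2.
  2·M_0 + 8·M_1 + 2·M_2 = 6(Δ_1 - Δ_0) = 30
Clamped end conditions give two more equations: 2h_0·M_0 + h_0·M_1 = 6(Δ_0 - S'(1)) = -33 and h_1·M_1 + 2h_1·M_2 = 6(S'(5) - Δ_1) = -27.
Hence M_0 = -53/4, M_1 = 10, M_2 = -47/4.
On [3, 5], with S_1(t) = a_1 + b_1·(t - 3) + c_1·(t - 3)² + d_1·(t - 3)³: c_1 = M_1/2 = 5, d_1 = (M_2 - M_1)/(6h_1) = -29/16, b_1 = Δ_1 - h_1(2M_1 + M_2)/6 = -1/4.

-1.8125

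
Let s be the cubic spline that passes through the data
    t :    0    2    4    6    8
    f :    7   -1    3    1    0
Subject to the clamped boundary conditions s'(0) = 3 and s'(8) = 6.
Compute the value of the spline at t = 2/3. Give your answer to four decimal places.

With m_i denoting the second derivative at x_i, h_i = 2, 2, 2, 2, and Δ_i = (y_(i+1) − y_i)/h_i = -4, 2, -1, -1/2:
  2·m_0 + 8·m_1 + 2·m_2 = 6(Δ_1 - Δ_0) = 36
  2·m_1 + 8·m_2 + 2·m_3 = 6(Δ_2 - Δ_1) = -18
  2·m_2 + 8·m_3 + 2·m_4 = 6(Δ_3 - Δ_2) = 3
Clamped end conditions give two more equations: 2h_0·m_0 + h_0·m_1 = 6(Δ_0 - s'(0)) = -42 and h_3·m_3 + 2h_3·m_4 = 6(s'(8) - Δ_3) = 39.
Hence m_0 = -243/16, m_1 = 75/8, m_2 = -69/16, m_3 = -9/8, m_4 = 165/16.
On [0, 2], s(t) = 7 + 3·t - 243/32·t² + 131/64·t³.
With t = 2/3: s(2/3) = 673/108.

6.2315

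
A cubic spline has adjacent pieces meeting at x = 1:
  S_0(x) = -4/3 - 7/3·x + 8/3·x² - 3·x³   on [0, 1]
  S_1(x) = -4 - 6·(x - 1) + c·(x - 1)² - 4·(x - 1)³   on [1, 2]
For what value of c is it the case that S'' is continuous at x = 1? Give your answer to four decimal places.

-6.3333

S_0''(x) = 16/3 - 18·x, so S_0''(1) = -38/3. On the right, S_1''(1) = 2c, so c = -19/3.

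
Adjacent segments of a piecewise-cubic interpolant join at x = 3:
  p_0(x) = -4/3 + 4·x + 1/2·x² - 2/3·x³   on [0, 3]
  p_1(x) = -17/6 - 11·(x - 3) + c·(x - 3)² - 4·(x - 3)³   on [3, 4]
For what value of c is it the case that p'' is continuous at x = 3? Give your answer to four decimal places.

-5.5000

p_0''(x) = 1 - 4·x, so p_0''(3) = -11. On the right, p_1''(3) = 2c, so c = -11/2.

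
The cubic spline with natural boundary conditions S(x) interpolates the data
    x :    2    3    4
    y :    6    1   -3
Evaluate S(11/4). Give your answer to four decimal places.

2.1680

With m_i denoting the second derivative at x_i, h_i = 1, 1, and Δ_i = (y_(i+1) − y_i)/h_i = -5, -4:
  1·m_0 + 4·m_1 + 1·m_2 = 6(Δ_1 - Δ_0) = 6
Natural end conditions: m_0 = m_2 = 0.
Solving the tridiagonal system: m_0 = 0, m_1 = 3/2, m_2 = 0.
On [2, 3], S(x) = 6 - 21/4·(x - 2) + 0·(x - 2)² + 1/4·(x - 2)³.
With (x - 2) = 3/4: S(11/4) = 555/256.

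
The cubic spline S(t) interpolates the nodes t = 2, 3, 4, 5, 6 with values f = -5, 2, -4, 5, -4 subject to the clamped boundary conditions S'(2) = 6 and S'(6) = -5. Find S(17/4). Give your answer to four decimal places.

Put m_i = S'' at the i-th knot. Here h = (1, 1, 1, 1) and Δ = (7, -6, 9, -9), so the interior equations h_(i-1)·m_(i-1) + 2(h_(i-1)+h_i)·m_i + h_i·m_(i+1) = 6(Δ_i − Δ_(i-1)) read
  1·m_0 + 4·m_1 + 1·m_2 = 6(Δ_1 - Δ_0) = -78
  1·m_1 + 4·m_2 + 1·m_3 = 6(Δ_2 - Δ_1) = 90
  1·m_2 + 4·m_3 + 1·m_4 = 6(Δ_3 - Δ_2) = -108
Clamped end conditions give two more equations: 2h_0·m_0 + h_0·m_1 = 6(Δ_0 - S'(2)) = 6 and h_3·m_3 + 2h_3·m_4 = 6(S'(6) - Δ_3) = 24.
Solving the tridiagonal system: m_0 = 145/7, m_1 = -248/7, m_2 = 43, m_3 = -326/7, m_4 = 247/7.
On [4, 5], S(t) = -4 + 17/7·(t - 4) + 43/2·(t - 4)² - 209/14·(t - 4)³.
With (t - 4) = 1/4: S(17/4) = -2045/896.

-2.2824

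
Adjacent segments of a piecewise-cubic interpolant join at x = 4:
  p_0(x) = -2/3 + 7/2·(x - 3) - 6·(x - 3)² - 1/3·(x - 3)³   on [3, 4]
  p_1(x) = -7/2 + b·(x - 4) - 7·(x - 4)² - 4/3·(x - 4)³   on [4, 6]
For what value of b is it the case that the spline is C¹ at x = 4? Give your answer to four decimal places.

-9.5000

p_0'(x) = 7/2 - 12·(x - 3) - 1·(x - 3)², so p_0'(4) = -19/2. On the right, p_1'(4) = b, so b = -19/2.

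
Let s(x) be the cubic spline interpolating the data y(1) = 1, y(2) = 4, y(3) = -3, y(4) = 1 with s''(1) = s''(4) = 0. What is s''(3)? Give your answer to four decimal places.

21.6000

Let M_i = s''(x_i). Step sizes h_i = 1, 1, 1; slopes of the chords Δ_i = (y_(i+1) - y_i)/h_i = 3, -7, 4.
  1·M_0 + 4·M_1 + 1·M_2 = 6(Δ_1 - Δ_0) = -60
  1·M_1 + 4·M_2 + 1·M_3 = 6(Δ_2 - Δ_1) = 66
Natural end conditions: M_0 = M_3 = 0.
Hence M_0 = 0, M_1 = -102/5, M_2 = 108/5, M_3 = 0.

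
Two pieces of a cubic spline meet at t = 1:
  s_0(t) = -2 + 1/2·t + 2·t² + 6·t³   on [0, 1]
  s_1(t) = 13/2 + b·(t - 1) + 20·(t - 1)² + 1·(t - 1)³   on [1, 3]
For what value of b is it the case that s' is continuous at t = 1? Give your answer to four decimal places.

22.5000

s_0'(t) = 1/2 + 4·t + 18·t², so s_0'(1) = 45/2. On the right, s_1'(1) = b, so b = 45/2.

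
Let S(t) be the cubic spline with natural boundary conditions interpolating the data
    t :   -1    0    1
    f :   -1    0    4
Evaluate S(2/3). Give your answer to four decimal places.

2.4444

Write M_i for S''(x_i). With h_i = 1, 1 and divided differences Δ_i = 1, 4, the continuity of S' gives the tridiagonal system
  1·M_0 + 4·M_1 + 1·M_2 = 6(Δ_1 - Δ_0) = 18
Natural end conditions: M_0 = M_2 = 0.
Forward elimination and back-substitution give M_0 = 0, M_1 = 9/2, M_2 = 0.
On [0, 1], S(t) = 0 + 5/2·t + 9/4·t² - 3/4·t³.
With t = 2/3: S(2/3) = 22/9.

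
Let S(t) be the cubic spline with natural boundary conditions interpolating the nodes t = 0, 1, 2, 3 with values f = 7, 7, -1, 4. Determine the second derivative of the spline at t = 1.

-18

Let σ_i = S''(x_i). Step sizes h_i = 1, 1, 1; slopes of the chords Δ_i = (y_(i+1) - y_i)/h_i = 0, -8, 5.
  1·σ_0 + 4·σ_1 + 1·σ_2 = 6(Δ_1 - Δ_0) = -48
  1·σ_1 + 4·σ_2 + 1·σ_3 = 6(Δ_2 - Δ_1) = 78
Natural end conditions: σ_0 = σ_3 = 0.
Solving the tridiagonal system: σ_0 = 0, σ_1 = -18, σ_2 = 24, σ_3 = 0.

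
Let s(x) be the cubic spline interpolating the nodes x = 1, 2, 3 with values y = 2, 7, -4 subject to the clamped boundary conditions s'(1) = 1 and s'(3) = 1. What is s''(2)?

With M_i denoting the second derivative at x_i, h_i = 1, 1, and Δ_i = (y_(i+1) − y_i)/h_i = 5, -11:
  1·M_0 + 4·M_1 + 1·M_2 = 6(Δ_1 - Δ_0) = -96
Clamped end conditions give two more equations: 2h_0·M_0 + h_0·M_1 = 6(Δ_0 - s'(1)) = 24 and h_1·M_1 + 2h_1·M_2 = 6(s'(3) - Δ_1) = 72.
Hence M_0 = 36, M_1 = -48, M_2 = 60.

-48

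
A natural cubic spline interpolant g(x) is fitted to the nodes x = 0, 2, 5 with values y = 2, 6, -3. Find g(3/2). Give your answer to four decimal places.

Let M_i = g''(x_i). Step sizes h_i = 2, 3; slopes of the chords Δ_i = (y_(i+1) - y_i)/h_i = 2, -3.
  2·M_0 + 10·M_1 + 3·M_2 = 6(Δ_1 - Δ_0) = -30
Natural end conditions: M_0 = M_2 = 0.
Hence M_0 = 0, M_1 = -3, M_2 = 0.
On [0, 2], g(x) = 2 + 3·x + 0·x² - 1/4·x³.
With x = 3/2: g(3/2) = 181/32.

5.6563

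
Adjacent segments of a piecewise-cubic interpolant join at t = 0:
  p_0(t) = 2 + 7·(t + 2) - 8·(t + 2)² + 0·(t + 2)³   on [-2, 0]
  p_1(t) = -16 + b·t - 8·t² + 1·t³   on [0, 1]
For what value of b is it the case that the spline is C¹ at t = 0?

p_0'(t) = 7 - 16·(t + 2) + 0·(t + 2)², so p_0'(0) = -25. On the right, p_1'(0) = b, so b = -25.

-25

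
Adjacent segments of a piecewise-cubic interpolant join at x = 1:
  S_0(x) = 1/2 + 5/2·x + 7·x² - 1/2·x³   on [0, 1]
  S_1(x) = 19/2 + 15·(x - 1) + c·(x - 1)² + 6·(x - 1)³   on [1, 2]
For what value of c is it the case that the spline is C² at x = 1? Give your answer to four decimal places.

5.5000

S_0''(x) = 14 - 3·x, so S_0''(1) = 11. On the right, S_1''(1) = 2c, so c = 11/2.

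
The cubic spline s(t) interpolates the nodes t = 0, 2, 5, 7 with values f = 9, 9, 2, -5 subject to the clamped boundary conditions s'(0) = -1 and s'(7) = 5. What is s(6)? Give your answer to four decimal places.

With M_i denoting the second derivative at x_i, h_i = 2, 3, 2, and Δ_i = (y_(i+1) − y_i)/h_i = 0, -7/3, -7/2:
  2·M_0 + 10·M_1 + 3·M_2 = 6(Δ_1 - Δ_0) = -14
  3·M_1 + 10·M_2 + 2·M_3 = 6(Δ_2 - Δ_1) = -7
Clamped end conditions give two more equations: 2h_0·M_0 + h_0·M_1 = 6(Δ_0 - s'(0)) = 6 and h_2·M_2 + 2h_2·M_3 = 6(s'(7) - Δ_2) = 51.
Forward elimination and back-substitution give M_0 = 181/96, M_1 = -37/48, M_2 = -161/48, M_3 = 1385/96.
On [5, 7], s(t) = 2 - 583/96·(t - 5) - 161/96·(t - 5)² + 569/384·(t - 5)³.
With (t - 5) = 1: s(6) = -1639/384.

-4.2682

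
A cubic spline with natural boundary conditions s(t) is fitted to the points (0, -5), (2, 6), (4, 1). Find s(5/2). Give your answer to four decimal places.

6.0625

With σ_i denoting the second derivative at x_i, h_i = 2, 2, and Δ_i = (y_(i+1) − y_i)/h_i = 11/2, -5/2:
  2·σ_0 + 8·σ_1 + 2·σ_2 = 6(Δ_1 - Δ_0) = -48
Natural end conditions: σ_0 = σ_2 = 0.
Solving: σ_0 = 0, σ_1 = -6, σ_2 = 0.
On [2, 4], s(t) = 6 + 3/2·(t - 2) - 3·(t - 2)² + 1/2·(t - 2)³.
With (t - 2) = 1/2: s(5/2) = 97/16.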